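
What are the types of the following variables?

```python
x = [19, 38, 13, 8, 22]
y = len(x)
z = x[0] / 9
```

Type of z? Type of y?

int / int returns float; len() returns int

float, int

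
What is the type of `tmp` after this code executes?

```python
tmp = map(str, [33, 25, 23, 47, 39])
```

map() returns a map iterator object

map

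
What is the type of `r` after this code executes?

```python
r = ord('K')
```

ord() returns int (Unicode code point)

int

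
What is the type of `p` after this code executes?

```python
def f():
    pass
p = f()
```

A function with no return statement returns None

NoneType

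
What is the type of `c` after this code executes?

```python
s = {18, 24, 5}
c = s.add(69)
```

set.add() returns None (mutates in place)

NoneType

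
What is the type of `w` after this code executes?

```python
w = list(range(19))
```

list(range(...)) returns list

list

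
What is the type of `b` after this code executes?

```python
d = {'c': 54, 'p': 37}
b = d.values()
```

.values() returns a dict_values view object

dict_values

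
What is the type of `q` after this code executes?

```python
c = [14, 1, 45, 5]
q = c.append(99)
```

list.append() returns None (mutates in place)

NoneType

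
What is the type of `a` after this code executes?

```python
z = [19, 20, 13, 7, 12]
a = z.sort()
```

list.sort() returns None (sorts in place)

NoneType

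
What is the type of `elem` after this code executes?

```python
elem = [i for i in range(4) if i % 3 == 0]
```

A list comprehension [...] produces a list

list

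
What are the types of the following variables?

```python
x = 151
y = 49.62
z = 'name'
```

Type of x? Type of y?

x is int; y is float

int, float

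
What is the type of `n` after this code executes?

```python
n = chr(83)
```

chr() returns str (single character)

str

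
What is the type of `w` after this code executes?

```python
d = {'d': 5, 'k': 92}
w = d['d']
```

Accessing dict[str, int] with key 'd' returns int value 5

int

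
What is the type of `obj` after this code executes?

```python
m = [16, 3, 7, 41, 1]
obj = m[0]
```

Indexing a list of ints returns int (m[0] = 16)

int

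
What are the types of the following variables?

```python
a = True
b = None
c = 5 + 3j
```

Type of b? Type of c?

b is NoneType; c is complex

NoneType, complex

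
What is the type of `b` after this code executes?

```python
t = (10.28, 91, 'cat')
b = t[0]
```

Index 0 of tuple is 10.28 which is float

float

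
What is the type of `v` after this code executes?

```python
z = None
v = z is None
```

'is' comparison returns bool

bool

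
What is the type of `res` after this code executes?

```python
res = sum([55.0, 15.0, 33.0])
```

sum() of floats returns float

float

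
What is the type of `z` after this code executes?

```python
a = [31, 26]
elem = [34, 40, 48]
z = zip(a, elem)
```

zip() returns a zip iterator object

zip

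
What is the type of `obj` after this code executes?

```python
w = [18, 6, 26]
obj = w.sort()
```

list.sort() returns None (sorts in place)

NoneType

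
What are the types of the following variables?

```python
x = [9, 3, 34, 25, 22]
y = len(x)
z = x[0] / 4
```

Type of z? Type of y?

int / int returns float; len() returns int

float, int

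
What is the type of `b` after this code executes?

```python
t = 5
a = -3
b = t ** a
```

int ** negative int returns float

float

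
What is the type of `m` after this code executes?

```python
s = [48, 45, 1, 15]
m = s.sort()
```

list.sort() returns None (sorts in place)

NoneType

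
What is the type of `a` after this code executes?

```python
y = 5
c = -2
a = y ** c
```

int ** negative int returns float

float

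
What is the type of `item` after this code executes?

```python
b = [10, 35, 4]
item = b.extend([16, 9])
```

list.extend() returns None

NoneType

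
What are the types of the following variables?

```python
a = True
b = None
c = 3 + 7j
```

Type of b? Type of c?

b is NoneType; c is complex

NoneType, complex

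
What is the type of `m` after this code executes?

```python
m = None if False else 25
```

Ternary: condition is False, else branch (25) taken → int

int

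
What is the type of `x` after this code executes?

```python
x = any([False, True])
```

any() returns bool

bool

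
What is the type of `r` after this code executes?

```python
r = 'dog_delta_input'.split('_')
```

str.split() returns list

list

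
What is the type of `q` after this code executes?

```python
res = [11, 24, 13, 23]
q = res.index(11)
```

list.index() returns int

int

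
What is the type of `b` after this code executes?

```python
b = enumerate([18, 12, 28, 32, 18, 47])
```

enumerate() returns an enumerate iterator object

enumerate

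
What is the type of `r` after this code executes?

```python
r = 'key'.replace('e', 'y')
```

str.replace() returns str

str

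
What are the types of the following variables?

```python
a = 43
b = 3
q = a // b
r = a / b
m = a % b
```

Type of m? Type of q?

int % int returns int; int // int returns int

int, int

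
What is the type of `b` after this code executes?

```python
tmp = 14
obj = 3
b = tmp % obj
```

int % int returns int (14 % 3 = 2)

int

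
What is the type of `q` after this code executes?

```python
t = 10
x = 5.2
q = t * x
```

int * float returns float (10 * 5.2 = 52.0)

float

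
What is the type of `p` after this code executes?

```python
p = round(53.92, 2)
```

round() with ndigits arg returns float

float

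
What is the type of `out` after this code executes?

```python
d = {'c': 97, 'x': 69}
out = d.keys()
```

.keys() returns a dict_keys view object

dict_keys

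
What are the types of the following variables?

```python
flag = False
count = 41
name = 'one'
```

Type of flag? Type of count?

flag is bool; count is int

bool, int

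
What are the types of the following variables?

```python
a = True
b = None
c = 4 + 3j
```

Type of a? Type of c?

a is bool; c is complex

bool, complex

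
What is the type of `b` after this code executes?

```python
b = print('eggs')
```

print() returns None

NoneType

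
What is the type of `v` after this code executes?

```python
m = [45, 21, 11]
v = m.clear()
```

list.clear() returns None

NoneType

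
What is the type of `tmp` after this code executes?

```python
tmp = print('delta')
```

print() returns None

NoneType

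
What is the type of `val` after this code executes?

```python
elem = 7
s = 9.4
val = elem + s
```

int + float returns float (7 + 9.4 = 16.4)

float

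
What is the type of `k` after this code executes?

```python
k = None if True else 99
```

Ternary: condition is True, if branch (None) taken → NoneType

NoneType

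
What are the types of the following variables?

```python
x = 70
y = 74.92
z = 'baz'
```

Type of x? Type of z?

x is int; z is str

int, str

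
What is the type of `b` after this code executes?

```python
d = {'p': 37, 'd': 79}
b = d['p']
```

Accessing dict[str, int] with key 'p' returns int value 37

int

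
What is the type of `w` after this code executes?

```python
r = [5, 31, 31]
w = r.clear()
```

list.clear() returns None

NoneType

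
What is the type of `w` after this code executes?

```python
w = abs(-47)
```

abs() of int returns int

int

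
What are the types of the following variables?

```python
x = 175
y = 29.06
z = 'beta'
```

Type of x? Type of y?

x is int; y is float

int, float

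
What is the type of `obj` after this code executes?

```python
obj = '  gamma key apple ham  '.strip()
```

str.strip() returns str

str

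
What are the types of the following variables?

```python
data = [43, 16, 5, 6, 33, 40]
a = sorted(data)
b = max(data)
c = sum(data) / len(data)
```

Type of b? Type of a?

max of ints returns int; sorted() returns list

int, list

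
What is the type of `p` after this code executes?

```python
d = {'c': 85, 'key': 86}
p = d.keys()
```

.keys() returns a dict_keys view object

dict_keys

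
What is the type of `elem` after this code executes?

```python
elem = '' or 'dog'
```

'or' returns first truthy value ('dog', which is str)

str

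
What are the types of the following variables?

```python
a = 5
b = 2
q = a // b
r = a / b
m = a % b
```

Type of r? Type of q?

int / int returns float; int // int returns int

float, int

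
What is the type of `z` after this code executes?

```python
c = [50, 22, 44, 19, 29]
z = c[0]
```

Indexing a list of ints returns int (c[0] = 50)

int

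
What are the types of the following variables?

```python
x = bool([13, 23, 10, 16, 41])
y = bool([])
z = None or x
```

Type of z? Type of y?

None or <bool> returns the bool; bool() returns bool

bool, bool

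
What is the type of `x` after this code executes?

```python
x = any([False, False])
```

any() returns bool

bool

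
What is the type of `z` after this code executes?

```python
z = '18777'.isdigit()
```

str.isdigit() returns bool

bool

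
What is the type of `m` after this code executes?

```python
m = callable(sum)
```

callable() returns bool

bool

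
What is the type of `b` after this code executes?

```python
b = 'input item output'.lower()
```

str.lower() returns str

str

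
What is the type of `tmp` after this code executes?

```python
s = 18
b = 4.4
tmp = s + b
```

int + float returns float (18 + 4.4 = 22.4)

float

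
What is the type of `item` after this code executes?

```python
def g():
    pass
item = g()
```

A function with no return statement returns None

NoneType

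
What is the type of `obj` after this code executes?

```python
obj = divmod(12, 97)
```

divmod() returns a tuple (quotient, remainder)

tuple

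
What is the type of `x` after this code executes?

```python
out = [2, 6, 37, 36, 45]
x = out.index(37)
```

list.index() returns int

int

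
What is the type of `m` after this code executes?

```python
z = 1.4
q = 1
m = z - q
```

float - int returns float (1.4 - 1 = 0.4)

float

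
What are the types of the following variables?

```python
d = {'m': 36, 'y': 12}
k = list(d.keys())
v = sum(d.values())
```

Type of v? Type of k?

sum of int values returns int; list(...) returns list

int, list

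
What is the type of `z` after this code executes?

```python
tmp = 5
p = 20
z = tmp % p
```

int % int returns int (5 % 20 = 5)

int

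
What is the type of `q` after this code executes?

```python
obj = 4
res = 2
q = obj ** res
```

int ** positive int returns int (4 ** 2 = 16)

int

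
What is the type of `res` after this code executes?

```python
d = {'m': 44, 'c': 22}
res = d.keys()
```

.keys() returns a dict_keys view object

dict_keys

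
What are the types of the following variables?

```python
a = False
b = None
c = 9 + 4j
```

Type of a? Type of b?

a is bool; b is NoneType

bool, NoneType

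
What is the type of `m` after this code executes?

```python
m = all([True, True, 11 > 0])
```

all() returns bool

bool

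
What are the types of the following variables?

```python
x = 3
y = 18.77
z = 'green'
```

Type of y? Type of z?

y is float; z is str

float, str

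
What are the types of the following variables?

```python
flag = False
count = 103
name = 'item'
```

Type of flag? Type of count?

flag is bool; count is int

bool, int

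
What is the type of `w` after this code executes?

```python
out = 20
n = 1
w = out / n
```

int / int always returns float in Python 3 (20 / 1 = 20)

float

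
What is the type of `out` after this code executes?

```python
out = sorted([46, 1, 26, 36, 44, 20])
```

sorted() always returns list

list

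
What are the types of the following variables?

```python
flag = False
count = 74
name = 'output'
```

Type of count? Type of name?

count is int; name is str

int, str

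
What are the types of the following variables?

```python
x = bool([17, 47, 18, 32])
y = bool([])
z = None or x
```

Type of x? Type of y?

bool() returns bool; bool() returns bool

bool, bool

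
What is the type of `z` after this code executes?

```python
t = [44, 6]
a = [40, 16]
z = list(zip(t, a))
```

list(zip(...)) returns a list of tuples

list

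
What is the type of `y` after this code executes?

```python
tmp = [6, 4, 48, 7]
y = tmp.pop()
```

list.pop() returns the popped element (int here)

int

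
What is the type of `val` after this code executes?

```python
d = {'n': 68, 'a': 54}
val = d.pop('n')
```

dict.pop() returns the value (int)

int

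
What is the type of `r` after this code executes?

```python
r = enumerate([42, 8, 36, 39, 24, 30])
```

enumerate() returns an enumerate iterator object

enumerate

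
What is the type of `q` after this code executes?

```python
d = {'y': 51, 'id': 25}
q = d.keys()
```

.keys() returns a dict_keys view object

dict_keys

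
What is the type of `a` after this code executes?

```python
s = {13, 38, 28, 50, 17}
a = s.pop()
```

Popping from a set of ints returns int

int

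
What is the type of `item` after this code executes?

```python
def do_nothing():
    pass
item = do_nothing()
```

A function with no return statement returns None

NoneType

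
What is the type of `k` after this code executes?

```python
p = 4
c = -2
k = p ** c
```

int ** negative int returns float

float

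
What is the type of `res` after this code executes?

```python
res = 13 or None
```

'or' returns first truthy value (13, int)

int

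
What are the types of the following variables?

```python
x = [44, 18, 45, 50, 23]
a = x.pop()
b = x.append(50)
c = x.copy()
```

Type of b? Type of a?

list.append() returns None; list.pop() returns the element (int)

NoneType, int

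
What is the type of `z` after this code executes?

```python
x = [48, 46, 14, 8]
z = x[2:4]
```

Slicing a list always returns a list

list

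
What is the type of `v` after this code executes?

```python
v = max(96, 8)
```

max() of ints returns int

int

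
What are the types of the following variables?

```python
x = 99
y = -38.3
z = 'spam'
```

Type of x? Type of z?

x is int; z is str

int, str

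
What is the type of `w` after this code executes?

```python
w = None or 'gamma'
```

'or' with None returns the other value ('gamma', str)

str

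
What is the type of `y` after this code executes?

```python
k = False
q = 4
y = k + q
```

bool + int returns int (False is 0, so 0 + 4 = 4)

int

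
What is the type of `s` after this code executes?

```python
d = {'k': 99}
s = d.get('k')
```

dict.get() returns the value (int) when key is found

int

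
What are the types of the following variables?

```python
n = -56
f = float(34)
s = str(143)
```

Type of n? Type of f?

n is int; f is float

int, float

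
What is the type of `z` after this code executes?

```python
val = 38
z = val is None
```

'is' comparison returns bool

bool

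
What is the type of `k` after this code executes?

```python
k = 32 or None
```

'or' returns first truthy value (32, int)

int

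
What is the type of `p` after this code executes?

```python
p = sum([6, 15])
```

sum() of ints returns int

int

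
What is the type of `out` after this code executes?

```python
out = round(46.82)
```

round() with no ndigits arg returns int

int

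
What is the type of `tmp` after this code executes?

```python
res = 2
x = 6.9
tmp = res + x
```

int + float returns float (2 + 6.9 = 8.9)

float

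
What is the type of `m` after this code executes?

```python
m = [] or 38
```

'or' returns first truthy value (38, which is int)

int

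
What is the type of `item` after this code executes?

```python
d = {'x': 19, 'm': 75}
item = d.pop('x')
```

dict.pop() returns the value (int)

int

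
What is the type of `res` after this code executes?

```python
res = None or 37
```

'or' with None returns the other value (37, int)

int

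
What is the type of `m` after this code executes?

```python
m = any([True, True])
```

any() returns bool

bool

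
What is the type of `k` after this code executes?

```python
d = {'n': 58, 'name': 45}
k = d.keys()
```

.keys() returns a dict_keys view object

dict_keys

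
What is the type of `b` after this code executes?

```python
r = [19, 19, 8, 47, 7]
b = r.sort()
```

list.sort() returns None (sorts in place)

NoneType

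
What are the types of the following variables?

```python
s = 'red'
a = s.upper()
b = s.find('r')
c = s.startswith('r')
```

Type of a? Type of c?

str.upper() returns str; str.startswith() returns bool

str, bool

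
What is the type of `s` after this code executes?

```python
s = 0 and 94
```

'and' returns the first falsy value (0, which is int)

int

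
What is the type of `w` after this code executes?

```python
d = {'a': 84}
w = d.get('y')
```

dict.get() returns None when key 'y' is not found and no default given

NoneType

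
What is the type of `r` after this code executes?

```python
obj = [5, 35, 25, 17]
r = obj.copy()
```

list.copy() returns list

list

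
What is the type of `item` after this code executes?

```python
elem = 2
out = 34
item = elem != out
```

Comparison operators return bool

bool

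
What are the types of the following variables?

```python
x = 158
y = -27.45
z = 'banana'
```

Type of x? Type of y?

x is int; y is float

int, float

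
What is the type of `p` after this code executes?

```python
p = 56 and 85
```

'and' returns the last value when all truthy (85, which is int)

int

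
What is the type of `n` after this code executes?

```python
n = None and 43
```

'and' returns first falsy value (None)

NoneType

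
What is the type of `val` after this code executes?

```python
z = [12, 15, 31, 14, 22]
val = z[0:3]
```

Slicing a list always returns a list

list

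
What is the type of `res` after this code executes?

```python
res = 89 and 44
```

'and' returns the last value when all truthy (44, which is int)

int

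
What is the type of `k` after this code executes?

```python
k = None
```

None has type NoneType

NoneType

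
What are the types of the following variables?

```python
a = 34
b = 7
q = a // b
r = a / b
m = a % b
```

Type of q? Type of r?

int // int returns int; int / int returns float

int, float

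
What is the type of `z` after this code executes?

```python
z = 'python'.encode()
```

str.encode() returns bytes

bytes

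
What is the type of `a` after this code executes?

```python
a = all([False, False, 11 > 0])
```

all() returns bool

bool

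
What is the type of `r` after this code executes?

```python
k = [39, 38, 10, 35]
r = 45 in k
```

'in' operator returns bool

bool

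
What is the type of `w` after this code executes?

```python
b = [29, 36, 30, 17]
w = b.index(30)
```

list.index() returns int

int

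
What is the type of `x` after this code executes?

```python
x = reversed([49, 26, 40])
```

reversed() on a list returns a list_reverseiterator

list_reverseiterator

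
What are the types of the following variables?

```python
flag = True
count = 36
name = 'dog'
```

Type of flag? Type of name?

flag is bool; name is str

bool, str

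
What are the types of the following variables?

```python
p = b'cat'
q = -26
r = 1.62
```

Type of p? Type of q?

p is bytes; q is int

bytes, int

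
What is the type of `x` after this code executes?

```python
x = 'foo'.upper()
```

str.upper() returns str

str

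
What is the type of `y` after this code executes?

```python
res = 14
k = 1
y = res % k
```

int % int returns int (14 % 1 = 0)

int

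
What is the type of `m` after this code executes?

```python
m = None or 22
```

'or' with None returns the other value (22, int)

int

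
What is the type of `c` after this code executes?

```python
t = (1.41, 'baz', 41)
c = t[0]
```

Index 0 of tuple is 1.41 which is float

float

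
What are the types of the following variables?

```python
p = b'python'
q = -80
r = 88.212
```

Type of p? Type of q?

p is bytes; q is int

bytes, int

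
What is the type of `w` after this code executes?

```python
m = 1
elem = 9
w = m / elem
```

int / int always returns float in Python 3 (1 / 9 = 0.111111)

float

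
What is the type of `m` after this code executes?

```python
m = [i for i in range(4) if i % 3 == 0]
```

A list comprehension [...] produces a list

list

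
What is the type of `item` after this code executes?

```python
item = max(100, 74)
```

max() of ints returns int

int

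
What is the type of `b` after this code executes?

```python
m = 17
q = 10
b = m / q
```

int / int always returns float in Python 3 (17 / 10 = 1.7)

float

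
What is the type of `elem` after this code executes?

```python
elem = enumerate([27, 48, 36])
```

enumerate() returns an enumerate iterator object

enumerate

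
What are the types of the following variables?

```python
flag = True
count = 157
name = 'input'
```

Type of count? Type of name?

count is int; name is str

int, str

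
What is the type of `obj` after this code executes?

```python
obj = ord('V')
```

ord() returns int (Unicode code point)

int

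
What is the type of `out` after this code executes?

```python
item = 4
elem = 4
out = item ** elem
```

int ** positive int returns int (4 ** 4 = 256)

int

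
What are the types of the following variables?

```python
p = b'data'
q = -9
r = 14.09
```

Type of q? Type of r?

q is int; r is float

int, float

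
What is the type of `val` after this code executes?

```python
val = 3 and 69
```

'and' returns the last value when all truthy (69, which is int)

int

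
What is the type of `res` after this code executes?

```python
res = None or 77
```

'or' with None returns the other value (77, int)

int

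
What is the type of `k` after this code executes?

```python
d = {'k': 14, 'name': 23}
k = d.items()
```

dict.items() returns a dict_items view

dict_items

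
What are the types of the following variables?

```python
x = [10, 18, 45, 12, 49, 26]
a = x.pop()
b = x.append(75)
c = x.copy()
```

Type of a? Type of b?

list.pop() returns the element (int); list.append() returns None

int, NoneType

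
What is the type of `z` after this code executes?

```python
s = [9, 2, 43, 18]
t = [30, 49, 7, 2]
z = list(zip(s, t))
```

list(zip(...)) returns a list of tuples

list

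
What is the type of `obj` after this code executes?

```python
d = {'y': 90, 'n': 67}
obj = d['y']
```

Accessing dict[str, int] with key 'y' returns int value 90

int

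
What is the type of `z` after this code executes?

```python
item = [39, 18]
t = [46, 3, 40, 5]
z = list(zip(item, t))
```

list(zip(...)) returns a list of tuples

list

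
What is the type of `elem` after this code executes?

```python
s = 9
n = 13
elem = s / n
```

int / int always returns float in Python 3 (9 / 13 = 0.692308)

float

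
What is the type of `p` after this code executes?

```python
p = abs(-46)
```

abs() of int returns int

int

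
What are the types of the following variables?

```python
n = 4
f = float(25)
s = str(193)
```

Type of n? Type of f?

n is int; f is float

int, float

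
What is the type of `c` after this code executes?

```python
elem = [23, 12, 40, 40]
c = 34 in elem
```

'in' operator returns bool

bool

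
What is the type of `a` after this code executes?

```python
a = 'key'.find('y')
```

str.find() returns int (index, or -1)

int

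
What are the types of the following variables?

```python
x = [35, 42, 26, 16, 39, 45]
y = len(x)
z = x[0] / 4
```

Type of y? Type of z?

len() returns int; int / int returns float

int, float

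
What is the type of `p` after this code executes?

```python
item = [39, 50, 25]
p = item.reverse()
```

list.reverse() returns None

NoneType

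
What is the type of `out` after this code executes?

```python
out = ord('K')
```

ord() returns int (Unicode code point)

int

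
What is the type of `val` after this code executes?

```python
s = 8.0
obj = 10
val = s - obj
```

float - int returns float (8.0 - 10 = -2.0)

float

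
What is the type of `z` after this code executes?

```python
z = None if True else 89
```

Ternary: condition is True, if branch (None) taken → NoneType

NoneType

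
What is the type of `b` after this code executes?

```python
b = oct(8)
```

oct() returns str representation

str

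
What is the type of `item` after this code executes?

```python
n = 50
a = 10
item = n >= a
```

Comparison operators return bool

bool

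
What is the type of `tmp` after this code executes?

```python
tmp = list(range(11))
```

list(range(...)) returns list

list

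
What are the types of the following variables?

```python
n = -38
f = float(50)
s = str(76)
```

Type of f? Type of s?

f is float; s is str

float, str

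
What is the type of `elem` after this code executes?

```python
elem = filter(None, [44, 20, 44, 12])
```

filter() returns a filter iterator object

filter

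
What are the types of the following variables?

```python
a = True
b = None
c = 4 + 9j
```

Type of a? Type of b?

a is bool; b is NoneType

bool, NoneType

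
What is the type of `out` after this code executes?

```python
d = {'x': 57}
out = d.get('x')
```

dict.get() returns the value (int) when key is found

int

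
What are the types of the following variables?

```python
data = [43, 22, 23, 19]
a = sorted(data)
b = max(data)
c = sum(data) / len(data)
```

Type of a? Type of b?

sorted() returns list; max of ints returns int

list, int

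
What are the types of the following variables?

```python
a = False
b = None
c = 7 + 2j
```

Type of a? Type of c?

a is bool; c is complex

bool, complex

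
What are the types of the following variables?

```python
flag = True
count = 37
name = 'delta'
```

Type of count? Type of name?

count is int; name is str

int, str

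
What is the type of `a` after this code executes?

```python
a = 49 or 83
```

'or' returns the first truthy value (49, which is int)

int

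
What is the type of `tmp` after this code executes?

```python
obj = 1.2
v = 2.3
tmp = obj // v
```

float // float returns float (floor division preserves float type)

float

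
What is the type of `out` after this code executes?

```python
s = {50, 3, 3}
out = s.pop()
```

Popping from a set of ints returns int

int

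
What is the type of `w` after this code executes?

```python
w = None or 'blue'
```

'or' with None returns the other value ('blue', str)

str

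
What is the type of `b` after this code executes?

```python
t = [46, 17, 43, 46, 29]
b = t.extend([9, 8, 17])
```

list.extend() returns None

NoneType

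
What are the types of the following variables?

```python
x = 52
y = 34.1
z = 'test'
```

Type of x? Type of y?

x is int; y is float

int, float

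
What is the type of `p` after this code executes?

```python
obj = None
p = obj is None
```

'is' comparison returns bool

bool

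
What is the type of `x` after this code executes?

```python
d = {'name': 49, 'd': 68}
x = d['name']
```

Accessing dict[str, int] with key 'name' returns int value 49

int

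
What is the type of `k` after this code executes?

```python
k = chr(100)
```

chr() returns str (single character)

str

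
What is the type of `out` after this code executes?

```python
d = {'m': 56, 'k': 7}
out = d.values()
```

.values() returns a dict_values view object

dict_values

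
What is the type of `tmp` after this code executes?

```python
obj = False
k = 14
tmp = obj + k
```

bool + int returns int (False is 0, so 0 + 14 = 14)

int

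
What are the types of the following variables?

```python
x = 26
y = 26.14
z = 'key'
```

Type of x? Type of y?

x is int; y is float

int, float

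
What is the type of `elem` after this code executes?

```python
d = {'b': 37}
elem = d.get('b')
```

dict.get() returns the value (int) when key is found

int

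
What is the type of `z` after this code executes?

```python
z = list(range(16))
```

list(range(...)) returns list

list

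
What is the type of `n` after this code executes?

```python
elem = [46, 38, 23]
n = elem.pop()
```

list.pop() returns the popped element (int here)

int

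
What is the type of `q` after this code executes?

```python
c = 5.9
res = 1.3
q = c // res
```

float // float returns float (floor division preserves float type)

float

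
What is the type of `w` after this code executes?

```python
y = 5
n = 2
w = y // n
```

int // int returns int (5 // 2 = 2)

int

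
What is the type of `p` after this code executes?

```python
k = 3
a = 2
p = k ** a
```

int ** positive int returns int (3 ** 2 = 9)

int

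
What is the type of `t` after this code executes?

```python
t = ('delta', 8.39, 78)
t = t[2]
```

Index 2 of tuple is 78 which is int

int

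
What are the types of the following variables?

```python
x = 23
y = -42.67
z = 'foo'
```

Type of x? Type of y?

x is int; y is float

int, float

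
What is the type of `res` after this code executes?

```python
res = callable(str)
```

callable() returns bool

bool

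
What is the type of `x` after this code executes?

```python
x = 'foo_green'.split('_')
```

str.split() returns list

list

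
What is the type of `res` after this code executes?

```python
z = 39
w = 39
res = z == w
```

Equality comparison returns bool

bool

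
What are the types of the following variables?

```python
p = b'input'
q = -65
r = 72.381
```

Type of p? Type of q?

p is bytes; q is int

bytes, int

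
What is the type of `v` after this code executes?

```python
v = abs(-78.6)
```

abs() of float returns float

float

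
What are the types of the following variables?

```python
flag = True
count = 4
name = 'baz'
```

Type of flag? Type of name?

flag is bool; name is str

bool, str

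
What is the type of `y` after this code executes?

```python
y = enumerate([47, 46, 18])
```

enumerate() returns an enumerate iterator object

enumerate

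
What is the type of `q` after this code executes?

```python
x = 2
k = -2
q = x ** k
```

int ** negative int returns float

float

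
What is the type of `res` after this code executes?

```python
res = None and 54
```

'and' returns first falsy value (None)

NoneType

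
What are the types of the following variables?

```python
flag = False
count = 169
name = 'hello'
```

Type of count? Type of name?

count is int; name is str

int, str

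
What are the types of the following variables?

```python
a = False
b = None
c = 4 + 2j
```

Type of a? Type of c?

a is bool; c is complex

bool, complex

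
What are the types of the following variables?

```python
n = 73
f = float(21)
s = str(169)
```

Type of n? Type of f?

n is int; f is float

int, float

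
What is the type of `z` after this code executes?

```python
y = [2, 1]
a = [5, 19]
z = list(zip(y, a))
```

list(zip(...)) returns a list of tuples

list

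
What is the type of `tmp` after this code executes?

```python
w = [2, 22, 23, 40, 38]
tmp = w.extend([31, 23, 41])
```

list.extend() returns None

NoneType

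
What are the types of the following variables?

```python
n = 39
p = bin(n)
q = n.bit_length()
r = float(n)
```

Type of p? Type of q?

bin() returns str; int.bit_length() returns int

str, int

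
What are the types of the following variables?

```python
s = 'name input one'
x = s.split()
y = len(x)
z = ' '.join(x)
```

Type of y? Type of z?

len() returns int; str.join() returns str

int, str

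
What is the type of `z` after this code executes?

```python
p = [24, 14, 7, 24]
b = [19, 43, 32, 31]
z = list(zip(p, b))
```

list(zip(...)) returns a list of tuples

list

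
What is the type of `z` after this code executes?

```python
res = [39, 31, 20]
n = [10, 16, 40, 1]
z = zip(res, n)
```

zip() returns a zip iterator object

zip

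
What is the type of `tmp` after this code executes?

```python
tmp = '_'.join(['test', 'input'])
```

str.join() returns str

str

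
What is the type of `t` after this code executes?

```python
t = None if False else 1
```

Ternary: condition is False, else branch (1) taken → int

int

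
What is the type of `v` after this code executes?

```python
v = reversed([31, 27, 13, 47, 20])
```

reversed() on a list returns a list_reverseiterator

list_reverseiterator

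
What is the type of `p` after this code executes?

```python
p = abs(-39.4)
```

abs() of float returns float

float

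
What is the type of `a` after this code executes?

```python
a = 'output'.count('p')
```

str.count() returns int

int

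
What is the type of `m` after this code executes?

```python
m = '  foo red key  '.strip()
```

str.strip() returns str

str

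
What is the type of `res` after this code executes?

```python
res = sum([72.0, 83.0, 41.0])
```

sum() of floats returns float

float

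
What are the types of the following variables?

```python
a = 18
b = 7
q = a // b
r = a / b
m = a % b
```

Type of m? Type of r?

int % int returns int; int / int returns float

int, float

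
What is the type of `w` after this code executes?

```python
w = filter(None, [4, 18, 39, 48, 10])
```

filter() returns a filter iterator object

filter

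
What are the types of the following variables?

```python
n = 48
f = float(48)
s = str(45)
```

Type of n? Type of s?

n is int; s is str

int, str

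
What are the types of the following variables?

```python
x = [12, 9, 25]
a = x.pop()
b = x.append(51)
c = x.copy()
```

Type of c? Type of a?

list.copy() returns list; list.pop() returns the element (int)

list, int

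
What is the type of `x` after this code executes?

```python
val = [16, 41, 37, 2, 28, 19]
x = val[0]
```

Indexing a list of ints returns int (val[0] = 16)

int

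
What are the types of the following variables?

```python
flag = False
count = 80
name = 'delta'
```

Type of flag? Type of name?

flag is bool; name is str

bool, str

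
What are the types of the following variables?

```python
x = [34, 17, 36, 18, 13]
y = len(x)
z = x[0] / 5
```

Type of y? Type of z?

len() returns int; int / int returns float

int, float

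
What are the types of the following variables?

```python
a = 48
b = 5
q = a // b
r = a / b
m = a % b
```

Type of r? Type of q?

int / int returns float; int // int returns int

float, int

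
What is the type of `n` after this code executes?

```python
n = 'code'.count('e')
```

str.count() returns int

int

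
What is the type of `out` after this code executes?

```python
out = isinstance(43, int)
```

isinstance() returns bool

bool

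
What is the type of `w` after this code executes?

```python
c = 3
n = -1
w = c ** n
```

int ** negative int returns float

float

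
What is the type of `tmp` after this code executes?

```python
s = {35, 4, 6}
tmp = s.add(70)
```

set.add() returns None (mutates in place)

NoneType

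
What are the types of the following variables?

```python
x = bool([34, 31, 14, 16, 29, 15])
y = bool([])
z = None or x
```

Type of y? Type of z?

bool() returns bool; None or <bool> returns the bool

bool, bool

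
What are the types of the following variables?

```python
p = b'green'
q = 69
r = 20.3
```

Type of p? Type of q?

p is bytes; q is int

bytes, int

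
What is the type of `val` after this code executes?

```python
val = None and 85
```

'and' returns first falsy value (None)

NoneType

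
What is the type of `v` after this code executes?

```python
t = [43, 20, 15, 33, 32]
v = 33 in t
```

'in' operator returns bool

bool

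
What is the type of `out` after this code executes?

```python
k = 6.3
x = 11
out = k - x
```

float - int returns float (6.3 - 11 = -4.7)

float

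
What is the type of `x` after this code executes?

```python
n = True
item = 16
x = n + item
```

bool + int returns int (True is 1, so 1 + 16 = 17)

int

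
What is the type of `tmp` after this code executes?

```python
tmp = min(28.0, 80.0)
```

min() of floats returns float

float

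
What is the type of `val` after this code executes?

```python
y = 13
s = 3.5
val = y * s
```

int * float returns float (13 * 3.5 = 45.5)

float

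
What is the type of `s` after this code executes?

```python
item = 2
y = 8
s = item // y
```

int // int returns int (2 // 8 = 0)

int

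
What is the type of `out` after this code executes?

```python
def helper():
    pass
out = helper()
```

A function with no return statement returns None

NoneType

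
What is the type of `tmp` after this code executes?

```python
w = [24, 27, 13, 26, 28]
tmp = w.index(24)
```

list.index() returns int

int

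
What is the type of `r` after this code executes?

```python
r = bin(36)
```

bin() returns str representation

str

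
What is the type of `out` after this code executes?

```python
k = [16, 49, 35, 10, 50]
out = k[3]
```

Indexing a list of ints returns int (k[3] = 10)

int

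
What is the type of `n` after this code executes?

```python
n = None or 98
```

'or' with None returns the other value (98, int)

int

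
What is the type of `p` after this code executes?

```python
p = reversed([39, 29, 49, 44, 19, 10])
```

reversed() on a list returns a list_reverseiterator

list_reverseiterator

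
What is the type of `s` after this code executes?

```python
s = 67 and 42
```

'and' returns the last value when all truthy (42, which is int)

int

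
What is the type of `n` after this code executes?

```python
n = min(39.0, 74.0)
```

min() of floats returns float

float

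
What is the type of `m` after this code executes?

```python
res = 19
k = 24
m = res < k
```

Comparison operators return bool

bool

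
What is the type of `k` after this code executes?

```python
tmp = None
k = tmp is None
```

'is' comparison returns bool

bool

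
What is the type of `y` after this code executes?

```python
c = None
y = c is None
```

'is' comparison returns bool

bool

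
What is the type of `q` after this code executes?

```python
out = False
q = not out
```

'not' always returns bool

bool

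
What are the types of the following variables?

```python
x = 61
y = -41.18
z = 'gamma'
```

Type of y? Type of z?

y is float; z is str

float, str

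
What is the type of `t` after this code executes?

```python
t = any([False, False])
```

any() returns bool

bool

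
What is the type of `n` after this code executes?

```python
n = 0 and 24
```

'and' returns the first falsy value (0, which is int)

int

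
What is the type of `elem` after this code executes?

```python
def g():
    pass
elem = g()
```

A function with no return statement returns None

NoneType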